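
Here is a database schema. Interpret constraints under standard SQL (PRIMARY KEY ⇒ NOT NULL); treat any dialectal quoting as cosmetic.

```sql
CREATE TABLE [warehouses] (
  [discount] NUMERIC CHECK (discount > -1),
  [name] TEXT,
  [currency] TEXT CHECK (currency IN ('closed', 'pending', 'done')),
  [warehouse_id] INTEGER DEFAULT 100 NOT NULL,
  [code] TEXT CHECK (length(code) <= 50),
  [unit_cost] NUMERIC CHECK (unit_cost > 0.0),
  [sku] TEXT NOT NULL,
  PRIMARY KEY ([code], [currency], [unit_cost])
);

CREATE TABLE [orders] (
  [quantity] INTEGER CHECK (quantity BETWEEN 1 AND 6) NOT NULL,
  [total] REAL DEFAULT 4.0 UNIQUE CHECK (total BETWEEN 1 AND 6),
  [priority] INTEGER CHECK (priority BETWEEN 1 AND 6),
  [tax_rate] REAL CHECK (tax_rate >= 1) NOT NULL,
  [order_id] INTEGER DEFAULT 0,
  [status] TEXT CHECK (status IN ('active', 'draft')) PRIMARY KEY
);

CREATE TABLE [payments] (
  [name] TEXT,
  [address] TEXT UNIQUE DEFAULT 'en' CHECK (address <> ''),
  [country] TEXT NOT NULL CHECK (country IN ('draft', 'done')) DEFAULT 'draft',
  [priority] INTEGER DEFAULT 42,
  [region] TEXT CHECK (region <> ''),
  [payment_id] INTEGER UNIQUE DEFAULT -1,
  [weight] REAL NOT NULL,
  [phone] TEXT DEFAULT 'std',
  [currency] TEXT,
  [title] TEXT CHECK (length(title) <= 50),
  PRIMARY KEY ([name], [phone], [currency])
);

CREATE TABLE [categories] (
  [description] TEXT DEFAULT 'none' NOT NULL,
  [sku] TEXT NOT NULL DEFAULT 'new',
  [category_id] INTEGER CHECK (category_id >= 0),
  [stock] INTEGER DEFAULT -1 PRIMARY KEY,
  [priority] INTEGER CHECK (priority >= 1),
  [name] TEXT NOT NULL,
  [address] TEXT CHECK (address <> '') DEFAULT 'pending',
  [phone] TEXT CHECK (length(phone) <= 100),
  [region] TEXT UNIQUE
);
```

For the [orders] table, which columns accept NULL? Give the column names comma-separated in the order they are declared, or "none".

total, priority, order_id

- quantity: declared NOT NULL → not nullable.
- total: CHECK does not forbid NULL (a CHECK constraint passes when its expression is NULL) → nullable.
- priority: CHECK does not forbid NULL (a CHECK constraint passes when its expression is NULL) → nullable.
- tax_rate: declared NOT NULL → not nullable.
- order_id: DEFAULT only fills an omitted column; an explicit NULL is still allowed → nullable.
- status: part of the PRIMARY KEY, which implies NOT NULL → not nullable.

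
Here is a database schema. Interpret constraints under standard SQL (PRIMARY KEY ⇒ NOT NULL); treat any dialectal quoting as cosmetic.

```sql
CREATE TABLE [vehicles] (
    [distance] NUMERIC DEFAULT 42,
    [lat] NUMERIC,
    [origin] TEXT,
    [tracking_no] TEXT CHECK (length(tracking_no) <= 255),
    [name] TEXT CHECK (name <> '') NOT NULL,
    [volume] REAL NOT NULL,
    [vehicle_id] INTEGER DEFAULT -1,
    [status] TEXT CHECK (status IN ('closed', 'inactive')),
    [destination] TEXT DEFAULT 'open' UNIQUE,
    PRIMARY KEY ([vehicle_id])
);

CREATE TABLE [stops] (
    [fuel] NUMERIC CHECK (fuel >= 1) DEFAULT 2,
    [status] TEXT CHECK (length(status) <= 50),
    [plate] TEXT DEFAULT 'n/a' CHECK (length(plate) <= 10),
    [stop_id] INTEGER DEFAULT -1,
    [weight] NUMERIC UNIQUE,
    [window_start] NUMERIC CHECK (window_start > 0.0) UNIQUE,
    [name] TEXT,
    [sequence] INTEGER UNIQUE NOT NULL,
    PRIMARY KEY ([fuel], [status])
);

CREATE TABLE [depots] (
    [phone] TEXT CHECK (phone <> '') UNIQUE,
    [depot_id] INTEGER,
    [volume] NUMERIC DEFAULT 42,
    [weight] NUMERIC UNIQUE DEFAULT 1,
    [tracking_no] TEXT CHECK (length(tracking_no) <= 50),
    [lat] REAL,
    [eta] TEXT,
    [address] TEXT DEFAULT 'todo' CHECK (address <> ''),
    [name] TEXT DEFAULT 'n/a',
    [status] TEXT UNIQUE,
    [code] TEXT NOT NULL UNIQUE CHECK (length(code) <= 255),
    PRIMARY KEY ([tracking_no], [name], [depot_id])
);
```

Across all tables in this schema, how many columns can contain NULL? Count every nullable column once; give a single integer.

18

vehicles: 6 nullable (distance, lat, origin, tracking_no, status, destination — PK (vehicle_id) and explicit NOT NULL columns excluded).
stops: 5 nullable (plate, stop_id, weight, window_start, name — PK (fuel, status) and explicit NOT NULL columns excluded).
depots: 7 nullable (phone, volume, weight, lat, eta, address, status — PK (tracking_no, name, depot_id) and explicit NOT NULL columns excluded).
Total: 6 + 5 + 7 = 18.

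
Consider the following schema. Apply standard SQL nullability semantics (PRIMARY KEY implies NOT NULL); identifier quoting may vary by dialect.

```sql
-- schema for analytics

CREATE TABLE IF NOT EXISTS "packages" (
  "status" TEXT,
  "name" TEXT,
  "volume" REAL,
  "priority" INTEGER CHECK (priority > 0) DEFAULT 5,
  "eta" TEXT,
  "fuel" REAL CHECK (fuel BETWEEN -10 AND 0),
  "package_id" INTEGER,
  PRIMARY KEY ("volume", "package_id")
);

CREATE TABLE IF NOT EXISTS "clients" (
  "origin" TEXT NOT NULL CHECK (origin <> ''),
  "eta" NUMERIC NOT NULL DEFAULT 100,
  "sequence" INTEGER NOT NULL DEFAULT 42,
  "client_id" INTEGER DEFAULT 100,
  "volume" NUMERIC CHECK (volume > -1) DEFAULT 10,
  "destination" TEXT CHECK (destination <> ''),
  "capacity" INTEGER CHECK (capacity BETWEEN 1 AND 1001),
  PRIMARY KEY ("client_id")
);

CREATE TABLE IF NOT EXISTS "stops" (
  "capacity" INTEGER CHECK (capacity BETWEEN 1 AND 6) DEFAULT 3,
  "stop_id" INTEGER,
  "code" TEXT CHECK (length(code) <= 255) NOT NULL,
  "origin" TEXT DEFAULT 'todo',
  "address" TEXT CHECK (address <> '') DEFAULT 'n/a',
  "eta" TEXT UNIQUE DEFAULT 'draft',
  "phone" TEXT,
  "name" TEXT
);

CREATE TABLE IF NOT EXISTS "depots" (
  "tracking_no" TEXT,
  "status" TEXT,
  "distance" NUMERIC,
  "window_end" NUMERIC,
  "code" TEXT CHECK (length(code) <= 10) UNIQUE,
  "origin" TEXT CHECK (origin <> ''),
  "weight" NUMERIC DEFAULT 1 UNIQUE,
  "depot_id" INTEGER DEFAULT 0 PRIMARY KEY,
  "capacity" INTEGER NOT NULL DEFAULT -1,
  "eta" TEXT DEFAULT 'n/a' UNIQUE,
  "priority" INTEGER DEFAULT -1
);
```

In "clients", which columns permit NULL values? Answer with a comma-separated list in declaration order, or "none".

volume, destination, capacity

- origin: declared NOT NULL → not nullable.
- eta: declared NOT NULL → not nullable.
- sequence: declared NOT NULL → not nullable.
- client_id: part of the PRIMARY KEY, which implies NOT NULL → not nullable.
- volume: CHECK does not forbid NULL (a CHECK constraint passes when its expression is NULL) → nullable.
- destination: CHECK does not forbid NULL (a CHECK constraint passes when its expression is NULL) → nullable.
- capacity: CHECK does not forbid NULL (a CHECK constraint passes when its expression is NULL) → nullable.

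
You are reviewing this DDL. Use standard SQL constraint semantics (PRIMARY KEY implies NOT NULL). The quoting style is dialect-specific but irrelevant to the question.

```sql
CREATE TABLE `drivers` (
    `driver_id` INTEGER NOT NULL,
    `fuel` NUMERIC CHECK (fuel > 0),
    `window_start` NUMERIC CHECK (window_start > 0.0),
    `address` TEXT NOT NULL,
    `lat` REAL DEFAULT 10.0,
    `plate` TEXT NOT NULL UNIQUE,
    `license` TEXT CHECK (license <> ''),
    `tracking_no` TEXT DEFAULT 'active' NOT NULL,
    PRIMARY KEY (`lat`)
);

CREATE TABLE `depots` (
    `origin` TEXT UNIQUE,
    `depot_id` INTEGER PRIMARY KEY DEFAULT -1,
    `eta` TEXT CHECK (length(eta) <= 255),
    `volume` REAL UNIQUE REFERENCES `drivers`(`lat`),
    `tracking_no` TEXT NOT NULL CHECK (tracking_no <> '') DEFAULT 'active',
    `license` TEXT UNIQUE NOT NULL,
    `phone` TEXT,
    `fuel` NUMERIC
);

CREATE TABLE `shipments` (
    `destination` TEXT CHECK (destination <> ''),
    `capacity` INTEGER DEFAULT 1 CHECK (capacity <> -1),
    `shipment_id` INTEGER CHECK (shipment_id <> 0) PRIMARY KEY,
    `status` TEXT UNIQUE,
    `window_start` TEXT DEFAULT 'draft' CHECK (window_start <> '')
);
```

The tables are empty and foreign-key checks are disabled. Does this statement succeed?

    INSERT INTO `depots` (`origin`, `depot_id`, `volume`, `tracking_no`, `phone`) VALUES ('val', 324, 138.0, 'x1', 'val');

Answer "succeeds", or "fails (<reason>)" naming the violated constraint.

fails (NOT NULL on license)

license is omitted from the column list and has no DEFAULT, so it would receive NULL.
But license is declared NOT NULL.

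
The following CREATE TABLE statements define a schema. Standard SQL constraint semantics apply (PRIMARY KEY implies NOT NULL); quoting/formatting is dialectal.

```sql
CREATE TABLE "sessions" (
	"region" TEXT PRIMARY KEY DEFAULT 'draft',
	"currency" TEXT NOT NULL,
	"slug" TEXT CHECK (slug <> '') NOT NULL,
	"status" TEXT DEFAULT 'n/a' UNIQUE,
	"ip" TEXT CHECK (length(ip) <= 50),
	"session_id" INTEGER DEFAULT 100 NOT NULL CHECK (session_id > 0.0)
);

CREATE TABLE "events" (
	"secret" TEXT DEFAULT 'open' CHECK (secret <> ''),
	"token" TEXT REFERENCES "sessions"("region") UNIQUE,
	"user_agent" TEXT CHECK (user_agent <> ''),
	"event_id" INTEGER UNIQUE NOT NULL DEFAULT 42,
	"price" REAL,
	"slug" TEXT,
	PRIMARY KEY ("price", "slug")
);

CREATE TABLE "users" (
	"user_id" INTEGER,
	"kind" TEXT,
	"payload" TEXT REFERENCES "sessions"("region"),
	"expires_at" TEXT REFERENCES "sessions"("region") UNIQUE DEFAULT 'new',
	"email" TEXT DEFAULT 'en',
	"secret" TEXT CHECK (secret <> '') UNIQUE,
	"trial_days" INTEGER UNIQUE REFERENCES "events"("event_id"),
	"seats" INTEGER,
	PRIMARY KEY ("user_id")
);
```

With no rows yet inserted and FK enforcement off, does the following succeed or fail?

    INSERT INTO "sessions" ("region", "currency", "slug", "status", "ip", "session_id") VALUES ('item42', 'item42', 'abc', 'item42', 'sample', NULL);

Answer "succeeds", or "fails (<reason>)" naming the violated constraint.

fails (NOT NULL on session_id)

session_id is explicitly set to NULL, but session_id is declared NOT NULL.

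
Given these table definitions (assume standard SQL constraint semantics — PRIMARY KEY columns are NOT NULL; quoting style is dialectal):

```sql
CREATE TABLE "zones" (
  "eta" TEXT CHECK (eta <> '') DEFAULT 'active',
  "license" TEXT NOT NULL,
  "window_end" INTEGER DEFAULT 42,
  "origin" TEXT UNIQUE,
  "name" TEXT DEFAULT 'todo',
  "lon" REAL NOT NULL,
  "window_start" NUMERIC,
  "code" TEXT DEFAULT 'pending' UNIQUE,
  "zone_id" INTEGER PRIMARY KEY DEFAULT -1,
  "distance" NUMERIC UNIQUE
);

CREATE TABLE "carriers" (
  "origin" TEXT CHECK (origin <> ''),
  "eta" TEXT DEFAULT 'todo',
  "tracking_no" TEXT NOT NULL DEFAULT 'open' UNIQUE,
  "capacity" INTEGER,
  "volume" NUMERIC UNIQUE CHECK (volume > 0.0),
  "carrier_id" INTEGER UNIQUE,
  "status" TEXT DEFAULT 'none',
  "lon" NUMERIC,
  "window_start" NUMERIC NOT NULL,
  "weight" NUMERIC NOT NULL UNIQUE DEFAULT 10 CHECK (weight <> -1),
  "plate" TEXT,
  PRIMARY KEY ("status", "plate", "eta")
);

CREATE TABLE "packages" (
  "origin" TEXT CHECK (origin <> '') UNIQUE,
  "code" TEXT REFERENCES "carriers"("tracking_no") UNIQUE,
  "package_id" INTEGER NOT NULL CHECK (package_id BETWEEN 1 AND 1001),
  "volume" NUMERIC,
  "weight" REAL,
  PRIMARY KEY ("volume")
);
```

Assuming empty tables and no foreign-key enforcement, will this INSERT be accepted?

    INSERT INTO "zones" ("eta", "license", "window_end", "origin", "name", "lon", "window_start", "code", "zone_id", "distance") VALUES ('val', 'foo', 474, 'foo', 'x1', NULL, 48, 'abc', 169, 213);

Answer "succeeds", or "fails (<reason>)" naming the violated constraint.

fails (NOT NULL on lon)

lon is explicitly set to NULL, but lon is declared NOT NULL.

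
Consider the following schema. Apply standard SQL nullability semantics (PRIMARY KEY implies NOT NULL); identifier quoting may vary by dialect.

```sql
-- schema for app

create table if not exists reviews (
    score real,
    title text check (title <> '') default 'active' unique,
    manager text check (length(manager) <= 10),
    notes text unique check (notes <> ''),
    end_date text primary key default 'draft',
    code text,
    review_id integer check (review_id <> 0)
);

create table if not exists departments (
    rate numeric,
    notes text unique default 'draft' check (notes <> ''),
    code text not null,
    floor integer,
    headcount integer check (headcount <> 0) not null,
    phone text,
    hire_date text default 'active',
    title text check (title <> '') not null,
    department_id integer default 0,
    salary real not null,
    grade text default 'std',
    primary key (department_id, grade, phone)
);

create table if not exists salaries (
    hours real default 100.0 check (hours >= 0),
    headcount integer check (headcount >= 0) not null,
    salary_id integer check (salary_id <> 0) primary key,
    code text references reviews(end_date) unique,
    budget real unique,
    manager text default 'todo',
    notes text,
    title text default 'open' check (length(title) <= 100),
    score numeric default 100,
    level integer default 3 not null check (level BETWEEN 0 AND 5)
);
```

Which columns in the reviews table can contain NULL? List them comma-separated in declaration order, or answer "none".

score, title, manager, notes, code, review_id

- score: no NOT NULL constraint applies → nullable.
- title: CHECK does not forbid NULL (a CHECK constraint passes when its expression is NULL) → nullable.
- manager: CHECK does not forbid NULL (a CHECK constraint passes when its expression is NULL) → nullable.
- notes: CHECK does not forbid NULL (a CHECK constraint passes when its expression is NULL) → nullable.
- end_date: part of the PRIMARY KEY, which implies NOT NULL → not nullable.
- code: no NOT NULL constraint applies → nullable.
- review_id: CHECK does not forbid NULL (a CHECK constraint passes when its expression is NULL) → nullable.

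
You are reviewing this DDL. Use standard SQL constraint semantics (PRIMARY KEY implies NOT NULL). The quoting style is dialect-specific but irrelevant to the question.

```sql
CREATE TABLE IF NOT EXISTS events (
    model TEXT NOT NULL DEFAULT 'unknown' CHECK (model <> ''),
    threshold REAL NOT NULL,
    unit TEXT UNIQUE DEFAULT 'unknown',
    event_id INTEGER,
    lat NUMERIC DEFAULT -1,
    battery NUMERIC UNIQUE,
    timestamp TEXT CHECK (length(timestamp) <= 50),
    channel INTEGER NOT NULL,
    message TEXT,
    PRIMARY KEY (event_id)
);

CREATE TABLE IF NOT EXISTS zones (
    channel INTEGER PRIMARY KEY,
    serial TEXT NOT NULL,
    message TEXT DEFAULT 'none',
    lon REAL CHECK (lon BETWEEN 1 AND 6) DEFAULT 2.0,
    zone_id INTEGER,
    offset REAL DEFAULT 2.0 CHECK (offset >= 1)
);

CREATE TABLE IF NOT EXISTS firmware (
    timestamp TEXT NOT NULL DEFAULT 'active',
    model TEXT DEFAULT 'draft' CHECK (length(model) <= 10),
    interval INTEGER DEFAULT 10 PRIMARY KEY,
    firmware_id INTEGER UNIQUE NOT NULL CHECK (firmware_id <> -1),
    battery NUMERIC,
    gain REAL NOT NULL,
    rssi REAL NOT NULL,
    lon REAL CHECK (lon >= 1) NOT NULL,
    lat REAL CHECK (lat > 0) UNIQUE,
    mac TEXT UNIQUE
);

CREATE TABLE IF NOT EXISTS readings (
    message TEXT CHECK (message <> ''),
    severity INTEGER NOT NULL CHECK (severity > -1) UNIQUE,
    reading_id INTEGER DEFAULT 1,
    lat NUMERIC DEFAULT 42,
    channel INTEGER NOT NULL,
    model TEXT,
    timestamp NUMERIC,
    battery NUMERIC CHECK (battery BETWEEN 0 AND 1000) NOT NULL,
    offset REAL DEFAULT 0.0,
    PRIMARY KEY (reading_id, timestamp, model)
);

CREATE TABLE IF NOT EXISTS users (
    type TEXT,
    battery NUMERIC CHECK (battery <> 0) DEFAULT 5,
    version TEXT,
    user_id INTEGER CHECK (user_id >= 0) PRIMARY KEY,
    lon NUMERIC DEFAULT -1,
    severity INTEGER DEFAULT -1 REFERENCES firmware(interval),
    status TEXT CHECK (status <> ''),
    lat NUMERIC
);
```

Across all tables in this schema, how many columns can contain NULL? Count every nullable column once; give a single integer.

events: 5 nullable (unit, lat, battery, timestamp, message — PK (event_id) and explicit NOT NULL columns excluded).
zones: 4 nullable (message, lon, zone_id, offset — PK (channel) and explicit NOT NULL columns excluded).
firmware: 4 nullable (model, battery, lat, mac — PK (interval) and explicit NOT NULL columns excluded).
readings: 3 nullable (message, lat, offset — PK (reading_id, timestamp, model) and explicit NOT NULL columns excluded).
users: 7 nullable (type, battery, version, lon, severity, status, lat — PK (user_id) and explicit NOT NULL columns excluded).
Total: 5 + 4 + 4 + 3 + 7 = 23.

23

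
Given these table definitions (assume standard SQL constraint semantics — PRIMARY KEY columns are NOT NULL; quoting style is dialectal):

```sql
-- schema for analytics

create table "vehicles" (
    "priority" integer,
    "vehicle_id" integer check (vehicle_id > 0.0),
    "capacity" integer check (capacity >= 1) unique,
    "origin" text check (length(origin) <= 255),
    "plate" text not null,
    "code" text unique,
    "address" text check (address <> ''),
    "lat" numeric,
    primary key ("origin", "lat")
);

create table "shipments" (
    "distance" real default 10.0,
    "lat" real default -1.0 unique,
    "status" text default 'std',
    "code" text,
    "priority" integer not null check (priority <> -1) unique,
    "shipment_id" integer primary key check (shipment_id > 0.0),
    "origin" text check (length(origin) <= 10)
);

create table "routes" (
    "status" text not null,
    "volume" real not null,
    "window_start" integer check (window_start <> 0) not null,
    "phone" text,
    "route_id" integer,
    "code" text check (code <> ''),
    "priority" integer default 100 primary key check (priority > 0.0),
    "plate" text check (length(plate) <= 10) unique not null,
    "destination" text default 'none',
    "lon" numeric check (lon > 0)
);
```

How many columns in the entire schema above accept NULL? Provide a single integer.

15

vehicles: 5 nullable (priority, vehicle_id, capacity, code, address — PK (origin, lat) and explicit NOT NULL columns excluded).
shipments: 5 nullable (distance, lat, status, code, origin — PK (shipment_id) and explicit NOT NULL columns excluded).
routes: 5 nullable (phone, route_id, code, destination, lon — PK (priority) and explicit NOT NULL columns excluded).
Total: 5 + 5 + 5 = 15.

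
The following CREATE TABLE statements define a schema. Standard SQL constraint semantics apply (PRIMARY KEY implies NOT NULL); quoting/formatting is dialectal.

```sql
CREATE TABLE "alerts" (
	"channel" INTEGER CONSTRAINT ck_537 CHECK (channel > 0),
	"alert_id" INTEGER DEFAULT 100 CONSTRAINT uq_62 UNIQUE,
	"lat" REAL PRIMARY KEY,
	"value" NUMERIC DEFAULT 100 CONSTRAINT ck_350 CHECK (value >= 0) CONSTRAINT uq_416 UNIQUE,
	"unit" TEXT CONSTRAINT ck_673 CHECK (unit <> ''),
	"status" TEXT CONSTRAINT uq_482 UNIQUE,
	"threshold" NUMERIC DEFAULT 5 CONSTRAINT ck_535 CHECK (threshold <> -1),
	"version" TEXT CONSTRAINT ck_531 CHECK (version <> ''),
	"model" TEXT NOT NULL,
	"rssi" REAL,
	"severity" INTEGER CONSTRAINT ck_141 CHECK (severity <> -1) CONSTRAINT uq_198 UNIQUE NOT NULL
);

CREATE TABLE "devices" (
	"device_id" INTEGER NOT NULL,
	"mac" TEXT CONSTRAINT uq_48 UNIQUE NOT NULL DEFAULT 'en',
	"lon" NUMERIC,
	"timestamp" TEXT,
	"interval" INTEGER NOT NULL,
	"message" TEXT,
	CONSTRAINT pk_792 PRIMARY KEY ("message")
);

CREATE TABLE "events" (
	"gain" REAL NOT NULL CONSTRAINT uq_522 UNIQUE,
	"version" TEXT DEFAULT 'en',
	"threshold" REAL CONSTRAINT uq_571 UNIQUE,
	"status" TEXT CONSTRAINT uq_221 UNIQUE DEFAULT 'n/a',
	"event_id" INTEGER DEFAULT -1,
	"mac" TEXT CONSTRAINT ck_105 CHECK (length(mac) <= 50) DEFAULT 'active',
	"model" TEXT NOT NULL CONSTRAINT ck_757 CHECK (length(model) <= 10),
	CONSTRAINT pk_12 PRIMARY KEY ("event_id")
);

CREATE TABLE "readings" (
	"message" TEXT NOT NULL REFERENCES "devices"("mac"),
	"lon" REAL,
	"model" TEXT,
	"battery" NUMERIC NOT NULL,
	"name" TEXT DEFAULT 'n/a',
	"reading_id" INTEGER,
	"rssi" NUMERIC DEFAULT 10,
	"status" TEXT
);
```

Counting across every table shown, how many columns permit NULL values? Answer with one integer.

alerts: 8 nullable (channel, alert_id, value, unit, status, threshold, version, rssi — PK (lat) and explicit NOT NULL columns excluded).
devices: 2 nullable (lon, timestamp — PK (message) and explicit NOT NULL columns excluded).
events: 4 nullable (version, threshold, status, mac — PK (event_id) and explicit NOT NULL columns excluded).
readings: 6 nullable (lon, model, name, reading_id, rssi, status — PK none and explicit NOT NULL columns excluded).
Total: 8 + 2 + 4 + 6 = 20.

20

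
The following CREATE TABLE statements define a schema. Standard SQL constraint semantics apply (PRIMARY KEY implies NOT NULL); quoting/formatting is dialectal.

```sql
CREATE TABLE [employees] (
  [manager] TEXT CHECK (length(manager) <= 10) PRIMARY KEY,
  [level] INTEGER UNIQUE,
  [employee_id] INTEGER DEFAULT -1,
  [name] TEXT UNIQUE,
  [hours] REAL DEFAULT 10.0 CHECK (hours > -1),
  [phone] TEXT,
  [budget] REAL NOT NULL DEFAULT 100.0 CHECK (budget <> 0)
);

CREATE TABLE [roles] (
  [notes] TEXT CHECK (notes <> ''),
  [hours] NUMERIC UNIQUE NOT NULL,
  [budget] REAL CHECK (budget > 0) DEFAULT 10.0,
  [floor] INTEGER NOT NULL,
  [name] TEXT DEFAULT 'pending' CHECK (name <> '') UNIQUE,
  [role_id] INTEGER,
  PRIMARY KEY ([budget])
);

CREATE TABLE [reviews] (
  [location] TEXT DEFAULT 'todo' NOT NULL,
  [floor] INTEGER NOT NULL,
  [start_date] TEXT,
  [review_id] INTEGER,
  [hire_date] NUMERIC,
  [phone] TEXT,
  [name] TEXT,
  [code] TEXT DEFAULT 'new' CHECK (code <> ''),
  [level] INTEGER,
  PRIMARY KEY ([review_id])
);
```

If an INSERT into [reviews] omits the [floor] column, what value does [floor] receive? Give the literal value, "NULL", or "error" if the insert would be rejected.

error

floor has no DEFAULT clause.
Omitting it would insert NULL, but it is declared NOT NULL, so the INSERT fails.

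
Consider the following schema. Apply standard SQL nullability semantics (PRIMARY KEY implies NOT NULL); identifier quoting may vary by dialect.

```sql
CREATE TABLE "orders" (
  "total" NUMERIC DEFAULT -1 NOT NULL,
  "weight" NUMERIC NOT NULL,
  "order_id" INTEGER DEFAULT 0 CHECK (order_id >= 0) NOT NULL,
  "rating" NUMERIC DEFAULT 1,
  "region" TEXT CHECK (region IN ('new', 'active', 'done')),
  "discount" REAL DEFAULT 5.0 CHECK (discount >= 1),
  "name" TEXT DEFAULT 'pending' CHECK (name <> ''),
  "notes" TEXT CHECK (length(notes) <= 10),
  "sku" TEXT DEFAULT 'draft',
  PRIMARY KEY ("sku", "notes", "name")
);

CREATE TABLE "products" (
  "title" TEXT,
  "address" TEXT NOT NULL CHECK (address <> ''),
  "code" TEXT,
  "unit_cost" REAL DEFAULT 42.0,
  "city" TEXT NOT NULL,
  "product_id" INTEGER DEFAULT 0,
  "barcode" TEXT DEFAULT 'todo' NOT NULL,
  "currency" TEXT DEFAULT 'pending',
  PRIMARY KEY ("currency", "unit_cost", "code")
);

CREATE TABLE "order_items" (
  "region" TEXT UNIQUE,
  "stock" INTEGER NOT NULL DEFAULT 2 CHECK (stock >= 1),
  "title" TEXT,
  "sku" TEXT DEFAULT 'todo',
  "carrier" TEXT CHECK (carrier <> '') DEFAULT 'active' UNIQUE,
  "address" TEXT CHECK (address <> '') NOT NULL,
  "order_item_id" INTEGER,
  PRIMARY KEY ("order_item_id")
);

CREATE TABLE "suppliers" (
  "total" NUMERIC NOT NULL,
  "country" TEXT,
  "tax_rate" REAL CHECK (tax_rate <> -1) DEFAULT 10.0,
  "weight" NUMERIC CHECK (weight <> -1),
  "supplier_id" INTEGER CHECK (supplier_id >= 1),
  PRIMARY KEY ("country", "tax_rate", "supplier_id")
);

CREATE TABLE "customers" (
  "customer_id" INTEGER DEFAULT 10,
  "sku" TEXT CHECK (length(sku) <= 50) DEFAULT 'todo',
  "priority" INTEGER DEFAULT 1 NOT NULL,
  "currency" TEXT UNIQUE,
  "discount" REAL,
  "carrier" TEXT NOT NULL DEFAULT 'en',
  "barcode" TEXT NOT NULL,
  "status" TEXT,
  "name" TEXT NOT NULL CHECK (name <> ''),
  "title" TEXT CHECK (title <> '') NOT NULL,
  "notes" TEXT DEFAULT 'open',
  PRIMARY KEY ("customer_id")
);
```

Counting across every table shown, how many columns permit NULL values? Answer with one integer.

15

orders: 3 nullable (rating, region, discount — PK (sku, notes, name) and explicit NOT NULL columns excluded).
products: 2 nullable (title, product_id — PK (currency, unit_cost, code) and explicit NOT NULL columns excluded).
order_items: 4 nullable (region, title, sku, carrier — PK (order_item_id) and explicit NOT NULL columns excluded).
suppliers: 1 nullable (weight — PK (country, tax_rate, supplier_id) and explicit NOT NULL columns excluded).
customers: 5 nullable (sku, currency, discount, status, notes — PK (customer_id) and explicit NOT NULL columns excluded).
Total: 3 + 2 + 4 + 1 + 5 = 15.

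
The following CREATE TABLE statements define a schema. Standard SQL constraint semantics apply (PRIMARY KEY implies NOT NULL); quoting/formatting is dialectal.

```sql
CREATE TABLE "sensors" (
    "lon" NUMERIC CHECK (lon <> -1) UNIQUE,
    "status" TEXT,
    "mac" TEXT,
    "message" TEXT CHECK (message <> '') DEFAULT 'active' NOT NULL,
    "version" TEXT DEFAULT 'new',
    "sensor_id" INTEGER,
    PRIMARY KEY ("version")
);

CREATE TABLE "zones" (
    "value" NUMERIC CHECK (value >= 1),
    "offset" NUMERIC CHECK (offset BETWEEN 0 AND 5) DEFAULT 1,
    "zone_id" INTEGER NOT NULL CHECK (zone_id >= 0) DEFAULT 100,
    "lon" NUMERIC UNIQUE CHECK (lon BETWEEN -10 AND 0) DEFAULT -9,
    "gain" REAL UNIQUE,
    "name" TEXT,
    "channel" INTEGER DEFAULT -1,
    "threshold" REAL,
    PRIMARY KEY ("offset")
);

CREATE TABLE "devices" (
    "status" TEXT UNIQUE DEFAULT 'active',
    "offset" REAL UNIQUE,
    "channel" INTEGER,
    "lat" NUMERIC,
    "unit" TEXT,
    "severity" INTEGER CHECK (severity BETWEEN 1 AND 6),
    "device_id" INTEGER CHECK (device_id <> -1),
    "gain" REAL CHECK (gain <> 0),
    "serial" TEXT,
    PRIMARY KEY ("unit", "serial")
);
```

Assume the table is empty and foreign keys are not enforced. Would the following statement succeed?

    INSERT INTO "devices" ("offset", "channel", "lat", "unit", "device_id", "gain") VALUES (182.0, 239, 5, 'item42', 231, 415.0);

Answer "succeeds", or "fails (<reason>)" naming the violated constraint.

fails (NOT NULL on serial)

serial is omitted from the column list and has no DEFAULT, so it would receive NULL.
But serial is part of the PRIMARY KEY (implied NOT NULL).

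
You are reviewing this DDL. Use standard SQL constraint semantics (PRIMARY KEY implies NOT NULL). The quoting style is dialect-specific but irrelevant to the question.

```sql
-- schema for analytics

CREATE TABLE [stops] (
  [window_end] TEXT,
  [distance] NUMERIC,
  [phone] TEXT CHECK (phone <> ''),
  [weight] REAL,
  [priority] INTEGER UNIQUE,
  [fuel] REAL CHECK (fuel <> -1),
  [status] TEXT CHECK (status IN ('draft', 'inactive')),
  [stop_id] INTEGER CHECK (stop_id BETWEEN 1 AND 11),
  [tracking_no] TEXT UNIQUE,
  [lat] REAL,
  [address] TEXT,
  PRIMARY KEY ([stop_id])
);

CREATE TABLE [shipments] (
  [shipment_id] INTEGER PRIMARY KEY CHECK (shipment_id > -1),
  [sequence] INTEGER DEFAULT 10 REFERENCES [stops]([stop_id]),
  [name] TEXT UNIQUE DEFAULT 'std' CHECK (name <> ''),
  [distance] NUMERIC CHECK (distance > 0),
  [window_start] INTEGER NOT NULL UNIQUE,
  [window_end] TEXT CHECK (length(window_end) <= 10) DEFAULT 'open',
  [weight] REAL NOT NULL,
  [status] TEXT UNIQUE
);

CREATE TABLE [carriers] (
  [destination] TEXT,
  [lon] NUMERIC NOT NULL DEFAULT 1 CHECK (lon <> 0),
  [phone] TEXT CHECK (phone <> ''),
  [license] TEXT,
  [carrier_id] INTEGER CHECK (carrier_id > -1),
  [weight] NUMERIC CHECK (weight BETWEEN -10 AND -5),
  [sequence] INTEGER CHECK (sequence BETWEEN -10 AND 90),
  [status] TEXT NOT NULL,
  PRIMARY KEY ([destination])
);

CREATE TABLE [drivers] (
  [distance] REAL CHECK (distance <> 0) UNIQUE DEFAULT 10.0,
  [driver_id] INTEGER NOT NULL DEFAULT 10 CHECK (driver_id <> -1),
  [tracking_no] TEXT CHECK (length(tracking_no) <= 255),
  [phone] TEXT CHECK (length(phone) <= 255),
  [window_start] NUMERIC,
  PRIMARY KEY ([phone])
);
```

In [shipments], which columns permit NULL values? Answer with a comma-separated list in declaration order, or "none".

- shipment_id: part of the PRIMARY KEY, which implies NOT NULL → not nullable.
- sequence: a foreign key column may be NULL unless separately constrained → nullable.
- name: CHECK does not forbid NULL (a CHECK constraint passes when its expression is NULL) → nullable.
- distance: CHECK does not forbid NULL (a CHECK constraint passes when its expression is NULL) → nullable.
- window_start: declared NOT NULL → not nullable.
- window_end: CHECK does not forbid NULL (a CHECK constraint passes when its expression is NULL) → nullable.
- weight: declared NOT NULL → not nullable.
- status: UNIQUE does not imply NOT NULL → nullable.

sequence, name, distance, window_end, status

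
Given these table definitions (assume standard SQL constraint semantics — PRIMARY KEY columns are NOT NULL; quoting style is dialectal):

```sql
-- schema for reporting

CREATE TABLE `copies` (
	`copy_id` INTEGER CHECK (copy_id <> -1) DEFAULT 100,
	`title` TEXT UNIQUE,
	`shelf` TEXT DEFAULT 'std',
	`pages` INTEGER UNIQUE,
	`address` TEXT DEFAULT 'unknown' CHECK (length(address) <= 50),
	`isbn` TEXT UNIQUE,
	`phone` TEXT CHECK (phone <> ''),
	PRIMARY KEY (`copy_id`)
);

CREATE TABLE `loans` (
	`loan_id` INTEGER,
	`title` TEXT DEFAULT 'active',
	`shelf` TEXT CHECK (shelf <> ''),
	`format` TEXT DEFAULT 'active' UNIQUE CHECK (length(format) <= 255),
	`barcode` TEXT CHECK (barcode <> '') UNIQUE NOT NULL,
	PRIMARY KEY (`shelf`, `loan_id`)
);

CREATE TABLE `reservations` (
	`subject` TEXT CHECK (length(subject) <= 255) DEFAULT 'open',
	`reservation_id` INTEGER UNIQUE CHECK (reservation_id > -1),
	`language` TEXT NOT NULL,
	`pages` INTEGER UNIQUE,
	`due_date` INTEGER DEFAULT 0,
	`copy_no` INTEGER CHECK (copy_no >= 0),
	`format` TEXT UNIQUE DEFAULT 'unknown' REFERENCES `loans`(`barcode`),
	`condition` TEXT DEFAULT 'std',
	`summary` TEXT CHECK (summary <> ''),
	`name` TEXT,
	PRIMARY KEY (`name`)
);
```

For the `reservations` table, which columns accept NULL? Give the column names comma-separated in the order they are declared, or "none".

subject, reservation_id, pages, due_date, copy_no, format, condition, summary

- subject: CHECK does not forbid NULL (a CHECK constraint passes when its expression is NULL) → nullable.
- reservation_id: CHECK does not forbid NULL (a CHECK constraint passes when its expression is NULL) → nullable.
- language: declared NOT NULL → not nullable.
- pages: UNIQUE does not imply NOT NULL → nullable.
- due_date: DEFAULT only fills an omitted column; an explicit NULL is still allowed → nullable.
- copy_no: CHECK does not forbid NULL (a CHECK constraint passes when its expression is NULL) → nullable.
- format: a foreign key column may be NULL unless separately constrained → nullable.
- condition: DEFAULT only fills an omitted column; an explicit NULL is still allowed → nullable.
- summary: CHECK does not forbid NULL (a CHECK constraint passes when its expression is NULL) → nullable.
- name: part of the PRIMARY KEY, which implies NOT NULL → not nullable.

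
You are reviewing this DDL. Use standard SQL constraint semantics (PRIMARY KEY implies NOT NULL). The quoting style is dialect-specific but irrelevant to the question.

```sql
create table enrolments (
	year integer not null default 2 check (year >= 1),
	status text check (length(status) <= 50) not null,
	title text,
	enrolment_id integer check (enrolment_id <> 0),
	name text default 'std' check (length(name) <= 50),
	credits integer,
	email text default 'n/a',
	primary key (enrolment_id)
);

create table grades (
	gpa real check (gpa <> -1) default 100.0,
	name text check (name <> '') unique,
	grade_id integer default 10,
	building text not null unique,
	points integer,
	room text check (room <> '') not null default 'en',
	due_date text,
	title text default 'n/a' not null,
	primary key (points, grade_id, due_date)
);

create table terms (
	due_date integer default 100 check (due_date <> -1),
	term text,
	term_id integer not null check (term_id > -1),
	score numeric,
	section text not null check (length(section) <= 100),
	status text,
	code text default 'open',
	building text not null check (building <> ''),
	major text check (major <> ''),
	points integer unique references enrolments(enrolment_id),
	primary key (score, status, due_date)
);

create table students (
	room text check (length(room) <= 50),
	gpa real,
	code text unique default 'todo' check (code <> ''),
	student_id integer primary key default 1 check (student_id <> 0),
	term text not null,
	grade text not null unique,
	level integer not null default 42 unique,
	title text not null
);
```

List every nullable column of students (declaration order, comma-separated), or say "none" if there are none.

- room: CHECK does not forbid NULL (a CHECK constraint passes when its expression is NULL) → nullable.
- gpa: no NOT NULL constraint applies → nullable.
- code: CHECK does not forbid NULL (a CHECK constraint passes when its expression is NULL) → nullable.
- student_id: part of the PRIMARY KEY, which implies NOT NULL → not nullable.
- term: declared NOT NULL → not nullable.
- grade: declared NOT NULL → not nullable.
- level: declared NOT NULL → not nullable.
- title: declared NOT NULL → not nullable.

room, gpa, code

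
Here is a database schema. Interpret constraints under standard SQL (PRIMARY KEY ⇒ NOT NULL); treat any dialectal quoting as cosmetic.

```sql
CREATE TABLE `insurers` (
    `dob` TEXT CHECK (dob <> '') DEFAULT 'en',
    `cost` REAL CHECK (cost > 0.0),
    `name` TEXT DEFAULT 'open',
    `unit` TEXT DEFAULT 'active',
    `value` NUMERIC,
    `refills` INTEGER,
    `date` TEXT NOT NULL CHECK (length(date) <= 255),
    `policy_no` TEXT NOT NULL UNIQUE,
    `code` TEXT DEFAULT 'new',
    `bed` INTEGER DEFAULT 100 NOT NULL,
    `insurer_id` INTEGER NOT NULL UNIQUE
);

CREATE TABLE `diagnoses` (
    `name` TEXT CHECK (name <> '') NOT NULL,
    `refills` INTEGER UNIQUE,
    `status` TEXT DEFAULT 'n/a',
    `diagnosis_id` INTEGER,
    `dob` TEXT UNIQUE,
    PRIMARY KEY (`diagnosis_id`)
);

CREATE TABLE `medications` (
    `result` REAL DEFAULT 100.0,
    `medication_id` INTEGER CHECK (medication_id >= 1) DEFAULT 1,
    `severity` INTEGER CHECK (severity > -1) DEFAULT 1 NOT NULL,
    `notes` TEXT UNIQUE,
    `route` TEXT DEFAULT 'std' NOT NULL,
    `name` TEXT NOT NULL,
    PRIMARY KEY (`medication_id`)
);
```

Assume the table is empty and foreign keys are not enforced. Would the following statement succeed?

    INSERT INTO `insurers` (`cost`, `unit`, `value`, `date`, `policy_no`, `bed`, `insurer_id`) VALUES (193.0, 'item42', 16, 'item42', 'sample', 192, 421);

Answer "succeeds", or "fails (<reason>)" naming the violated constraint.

NOT NULL columns: bed is supplied; date is supplied; insurer_id is supplied; policy_no is supplied.
CHECK constraints: 193.0 satisfies (cost > 0.0); 'item42' satisfies (length(date) <= 255).
No constraint is violated.

succeeds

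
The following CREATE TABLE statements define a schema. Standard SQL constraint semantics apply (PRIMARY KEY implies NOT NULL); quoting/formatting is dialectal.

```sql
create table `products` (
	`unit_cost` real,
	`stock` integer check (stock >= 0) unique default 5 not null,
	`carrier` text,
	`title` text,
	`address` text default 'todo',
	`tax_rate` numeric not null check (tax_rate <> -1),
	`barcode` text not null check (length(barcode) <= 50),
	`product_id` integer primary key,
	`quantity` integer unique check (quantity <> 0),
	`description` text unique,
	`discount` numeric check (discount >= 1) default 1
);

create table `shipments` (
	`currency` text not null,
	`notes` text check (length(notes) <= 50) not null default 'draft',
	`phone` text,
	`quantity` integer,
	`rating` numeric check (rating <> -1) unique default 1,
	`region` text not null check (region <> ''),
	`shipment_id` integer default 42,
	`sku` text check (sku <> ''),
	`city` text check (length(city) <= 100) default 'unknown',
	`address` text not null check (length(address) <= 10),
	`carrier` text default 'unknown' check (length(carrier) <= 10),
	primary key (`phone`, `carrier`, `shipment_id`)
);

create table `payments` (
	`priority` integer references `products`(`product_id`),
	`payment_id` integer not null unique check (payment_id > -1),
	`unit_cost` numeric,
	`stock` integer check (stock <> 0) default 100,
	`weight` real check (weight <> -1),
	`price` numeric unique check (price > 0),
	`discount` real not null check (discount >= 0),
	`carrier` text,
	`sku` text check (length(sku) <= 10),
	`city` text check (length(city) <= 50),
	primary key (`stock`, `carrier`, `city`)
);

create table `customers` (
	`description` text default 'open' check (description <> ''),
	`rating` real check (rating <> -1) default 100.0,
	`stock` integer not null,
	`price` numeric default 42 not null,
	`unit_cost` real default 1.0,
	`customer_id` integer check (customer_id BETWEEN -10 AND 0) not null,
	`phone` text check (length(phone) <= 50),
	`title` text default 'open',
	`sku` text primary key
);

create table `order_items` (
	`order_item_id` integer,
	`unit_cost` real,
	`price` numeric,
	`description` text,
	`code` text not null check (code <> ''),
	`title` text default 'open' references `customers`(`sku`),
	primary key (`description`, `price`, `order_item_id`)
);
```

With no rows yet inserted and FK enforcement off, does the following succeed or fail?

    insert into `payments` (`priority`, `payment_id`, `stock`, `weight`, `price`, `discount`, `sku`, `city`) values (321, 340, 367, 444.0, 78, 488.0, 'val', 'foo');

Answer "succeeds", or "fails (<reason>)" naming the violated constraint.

fails (NOT NULL on carrier)

carrier is omitted from the column list and has no DEFAULT, so it would receive NULL.
But carrier is part of the PRIMARY KEY (implied NOT NULL).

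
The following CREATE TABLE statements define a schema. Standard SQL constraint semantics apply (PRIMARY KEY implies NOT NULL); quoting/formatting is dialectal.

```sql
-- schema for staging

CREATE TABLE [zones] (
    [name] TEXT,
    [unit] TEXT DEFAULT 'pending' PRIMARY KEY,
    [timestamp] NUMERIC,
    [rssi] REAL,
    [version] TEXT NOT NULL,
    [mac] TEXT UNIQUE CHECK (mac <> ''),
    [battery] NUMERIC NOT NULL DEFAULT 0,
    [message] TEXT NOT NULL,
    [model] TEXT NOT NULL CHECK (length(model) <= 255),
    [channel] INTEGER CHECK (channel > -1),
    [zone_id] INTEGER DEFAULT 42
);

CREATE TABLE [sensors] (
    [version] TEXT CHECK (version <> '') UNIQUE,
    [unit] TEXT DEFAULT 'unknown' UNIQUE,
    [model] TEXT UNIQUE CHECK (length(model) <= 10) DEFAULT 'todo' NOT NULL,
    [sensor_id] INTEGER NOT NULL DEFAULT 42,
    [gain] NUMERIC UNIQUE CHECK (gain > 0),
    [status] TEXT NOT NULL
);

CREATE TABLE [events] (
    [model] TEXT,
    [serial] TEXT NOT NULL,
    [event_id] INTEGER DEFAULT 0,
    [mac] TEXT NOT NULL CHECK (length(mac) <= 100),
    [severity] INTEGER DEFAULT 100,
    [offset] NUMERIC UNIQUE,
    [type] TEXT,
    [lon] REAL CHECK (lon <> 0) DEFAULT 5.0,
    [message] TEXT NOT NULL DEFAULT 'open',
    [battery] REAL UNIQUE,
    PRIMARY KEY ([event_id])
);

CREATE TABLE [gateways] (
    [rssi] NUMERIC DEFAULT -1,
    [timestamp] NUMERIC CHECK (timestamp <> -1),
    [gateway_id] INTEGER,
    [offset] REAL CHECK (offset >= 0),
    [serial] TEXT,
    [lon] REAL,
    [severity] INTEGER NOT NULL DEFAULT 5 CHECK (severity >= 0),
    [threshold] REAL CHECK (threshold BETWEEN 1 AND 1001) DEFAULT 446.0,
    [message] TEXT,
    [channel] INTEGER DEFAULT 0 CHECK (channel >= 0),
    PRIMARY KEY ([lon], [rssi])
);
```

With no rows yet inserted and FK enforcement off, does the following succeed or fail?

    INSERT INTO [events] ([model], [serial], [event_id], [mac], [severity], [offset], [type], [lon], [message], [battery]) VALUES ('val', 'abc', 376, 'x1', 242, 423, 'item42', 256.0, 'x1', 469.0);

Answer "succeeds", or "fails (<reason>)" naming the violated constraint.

succeeds

NOT NULL columns: event_id is supplied; mac is supplied; message is supplied; serial is supplied.
CHECK constraints: 'x1' satisfies (length(mac) <= 100); 256.0 satisfies (lon <> 0).
No constraint is violated.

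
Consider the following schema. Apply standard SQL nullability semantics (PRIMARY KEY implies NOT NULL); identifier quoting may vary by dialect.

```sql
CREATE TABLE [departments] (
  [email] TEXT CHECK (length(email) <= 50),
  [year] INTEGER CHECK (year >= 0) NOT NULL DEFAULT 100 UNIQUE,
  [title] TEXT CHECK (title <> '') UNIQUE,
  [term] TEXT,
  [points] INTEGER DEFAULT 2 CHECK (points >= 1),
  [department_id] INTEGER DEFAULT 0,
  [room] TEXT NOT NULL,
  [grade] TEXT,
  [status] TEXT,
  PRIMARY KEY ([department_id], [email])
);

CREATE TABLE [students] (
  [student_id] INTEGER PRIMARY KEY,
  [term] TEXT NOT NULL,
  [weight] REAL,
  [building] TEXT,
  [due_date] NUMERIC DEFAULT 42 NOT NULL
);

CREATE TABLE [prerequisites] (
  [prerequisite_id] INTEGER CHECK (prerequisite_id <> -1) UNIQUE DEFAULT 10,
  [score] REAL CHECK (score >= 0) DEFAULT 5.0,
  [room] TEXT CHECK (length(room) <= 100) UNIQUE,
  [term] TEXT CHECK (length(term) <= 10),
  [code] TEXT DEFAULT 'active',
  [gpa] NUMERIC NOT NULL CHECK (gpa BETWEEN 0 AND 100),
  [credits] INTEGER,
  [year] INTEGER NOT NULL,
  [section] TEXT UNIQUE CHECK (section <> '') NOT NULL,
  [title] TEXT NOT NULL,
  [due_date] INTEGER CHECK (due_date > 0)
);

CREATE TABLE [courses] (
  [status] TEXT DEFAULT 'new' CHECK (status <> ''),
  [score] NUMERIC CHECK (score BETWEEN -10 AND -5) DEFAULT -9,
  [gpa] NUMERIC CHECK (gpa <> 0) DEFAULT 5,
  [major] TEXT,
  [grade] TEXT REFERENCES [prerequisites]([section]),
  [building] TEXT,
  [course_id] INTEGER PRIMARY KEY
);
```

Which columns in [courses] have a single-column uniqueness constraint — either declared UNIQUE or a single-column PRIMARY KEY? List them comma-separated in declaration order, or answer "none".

- status: no UNIQUE or single-column PK constraint.
- score: no UNIQUE or single-column PK constraint.
- gpa: no UNIQUE or single-column PK constraint.
- major: no UNIQUE or single-column PK constraint.
- grade: no UNIQUE or single-column PK constraint.
- building: no UNIQUE or single-column PK constraint.
- course_id: single-column PRIMARY KEY → unique.

course_id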